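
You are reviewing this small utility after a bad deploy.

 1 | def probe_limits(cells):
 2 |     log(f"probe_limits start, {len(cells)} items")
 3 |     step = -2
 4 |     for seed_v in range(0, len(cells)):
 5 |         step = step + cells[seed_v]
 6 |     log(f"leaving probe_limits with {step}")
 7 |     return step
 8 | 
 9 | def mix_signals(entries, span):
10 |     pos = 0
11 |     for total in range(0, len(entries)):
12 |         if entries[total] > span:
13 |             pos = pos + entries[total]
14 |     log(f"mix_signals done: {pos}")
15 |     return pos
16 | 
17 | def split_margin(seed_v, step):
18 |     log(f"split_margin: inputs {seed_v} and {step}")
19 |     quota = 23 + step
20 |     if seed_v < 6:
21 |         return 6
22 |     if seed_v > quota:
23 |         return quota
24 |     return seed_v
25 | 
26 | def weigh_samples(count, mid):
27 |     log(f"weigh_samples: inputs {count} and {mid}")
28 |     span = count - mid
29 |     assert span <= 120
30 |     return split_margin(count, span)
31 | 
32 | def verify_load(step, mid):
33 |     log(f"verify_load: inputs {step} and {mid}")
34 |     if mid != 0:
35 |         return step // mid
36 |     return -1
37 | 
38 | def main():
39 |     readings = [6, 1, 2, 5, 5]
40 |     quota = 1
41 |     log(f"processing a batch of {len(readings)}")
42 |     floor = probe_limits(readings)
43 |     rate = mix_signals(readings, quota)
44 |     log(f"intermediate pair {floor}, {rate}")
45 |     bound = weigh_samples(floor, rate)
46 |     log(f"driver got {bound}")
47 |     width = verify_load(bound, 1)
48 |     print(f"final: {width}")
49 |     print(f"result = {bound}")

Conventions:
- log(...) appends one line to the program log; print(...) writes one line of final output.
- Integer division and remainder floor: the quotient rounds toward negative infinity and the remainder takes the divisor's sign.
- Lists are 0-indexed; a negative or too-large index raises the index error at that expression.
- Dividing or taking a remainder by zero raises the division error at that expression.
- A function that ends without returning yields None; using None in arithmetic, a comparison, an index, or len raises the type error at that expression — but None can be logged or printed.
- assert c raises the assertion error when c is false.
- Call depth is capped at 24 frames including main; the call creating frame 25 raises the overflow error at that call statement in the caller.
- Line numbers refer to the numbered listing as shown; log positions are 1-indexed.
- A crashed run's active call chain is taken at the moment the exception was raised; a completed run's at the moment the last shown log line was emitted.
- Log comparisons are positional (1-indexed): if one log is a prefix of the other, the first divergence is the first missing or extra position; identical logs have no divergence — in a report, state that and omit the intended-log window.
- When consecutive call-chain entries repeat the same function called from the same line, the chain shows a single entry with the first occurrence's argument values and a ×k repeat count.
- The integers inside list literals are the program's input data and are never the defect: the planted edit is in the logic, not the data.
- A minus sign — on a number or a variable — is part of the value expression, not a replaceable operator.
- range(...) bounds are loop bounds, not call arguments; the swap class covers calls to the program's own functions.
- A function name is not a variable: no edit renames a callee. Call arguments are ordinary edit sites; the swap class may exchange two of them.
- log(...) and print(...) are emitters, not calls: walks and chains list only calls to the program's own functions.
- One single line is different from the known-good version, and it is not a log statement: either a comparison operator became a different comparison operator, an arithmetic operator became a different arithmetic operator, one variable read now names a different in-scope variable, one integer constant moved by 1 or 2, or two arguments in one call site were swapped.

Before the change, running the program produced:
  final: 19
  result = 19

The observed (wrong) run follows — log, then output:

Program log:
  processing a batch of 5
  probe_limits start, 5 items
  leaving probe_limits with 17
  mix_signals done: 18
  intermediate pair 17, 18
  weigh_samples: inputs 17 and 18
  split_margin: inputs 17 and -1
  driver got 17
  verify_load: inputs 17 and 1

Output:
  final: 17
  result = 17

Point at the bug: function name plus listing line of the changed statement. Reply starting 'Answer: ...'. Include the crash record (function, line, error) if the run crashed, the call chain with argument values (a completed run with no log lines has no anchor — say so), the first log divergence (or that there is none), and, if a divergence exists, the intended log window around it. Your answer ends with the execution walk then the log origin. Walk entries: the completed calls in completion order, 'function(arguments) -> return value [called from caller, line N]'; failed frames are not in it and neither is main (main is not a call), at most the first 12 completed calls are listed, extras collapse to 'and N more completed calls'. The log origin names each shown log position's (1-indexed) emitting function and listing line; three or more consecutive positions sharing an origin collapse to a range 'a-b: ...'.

Answer: the defect is in probe_limits at line 3.
Key fact: The log first diverges at position 3: the faulty run prints 'leaving probe_limits with 17' where the working version prints 'leaving probe_limits with 19'.
Call chain: main -> verify_load(17, 1) (called at line 47).
First divergence: position 3 — shown 'leaving probe_limits with 17', intended 'leaving probe_limits with 19'.
Intended log window:
  1: processing a batch of 5
  2: probe_limits start, 5 items
  3: leaving probe_limits with 19
  4: mix_signals done: 18
Execution walk:
  probe_limits([6, 1, 2, 5, 5]) -> 17  [called from main, line 42]
  mix_signals([6, 1, 2, 5, 5], 1) -> 18  [called from main, line 43]
  split_margin(17, -1) -> 17  [called from weigh_samples, line 30]
  weigh_samples(17, 18) -> 17  [called from main, line 45]
  verify_load(17, 1) -> 17  [called from main, line 47]
Log line origins:
  1: emitted by main (line 41)
  2: emitted by probe_limits (line 2)
  3: emitted by probe_limits (line 6)
  4: emitted by mix_signals (line 14)
  5: emitted by main (line 44)
  6: emitted by weigh_samples (line 27)
  7: emitted by split_margin (line 18)
  8: emitted by main (line 46)
  9: emitted by verify_load (line 33)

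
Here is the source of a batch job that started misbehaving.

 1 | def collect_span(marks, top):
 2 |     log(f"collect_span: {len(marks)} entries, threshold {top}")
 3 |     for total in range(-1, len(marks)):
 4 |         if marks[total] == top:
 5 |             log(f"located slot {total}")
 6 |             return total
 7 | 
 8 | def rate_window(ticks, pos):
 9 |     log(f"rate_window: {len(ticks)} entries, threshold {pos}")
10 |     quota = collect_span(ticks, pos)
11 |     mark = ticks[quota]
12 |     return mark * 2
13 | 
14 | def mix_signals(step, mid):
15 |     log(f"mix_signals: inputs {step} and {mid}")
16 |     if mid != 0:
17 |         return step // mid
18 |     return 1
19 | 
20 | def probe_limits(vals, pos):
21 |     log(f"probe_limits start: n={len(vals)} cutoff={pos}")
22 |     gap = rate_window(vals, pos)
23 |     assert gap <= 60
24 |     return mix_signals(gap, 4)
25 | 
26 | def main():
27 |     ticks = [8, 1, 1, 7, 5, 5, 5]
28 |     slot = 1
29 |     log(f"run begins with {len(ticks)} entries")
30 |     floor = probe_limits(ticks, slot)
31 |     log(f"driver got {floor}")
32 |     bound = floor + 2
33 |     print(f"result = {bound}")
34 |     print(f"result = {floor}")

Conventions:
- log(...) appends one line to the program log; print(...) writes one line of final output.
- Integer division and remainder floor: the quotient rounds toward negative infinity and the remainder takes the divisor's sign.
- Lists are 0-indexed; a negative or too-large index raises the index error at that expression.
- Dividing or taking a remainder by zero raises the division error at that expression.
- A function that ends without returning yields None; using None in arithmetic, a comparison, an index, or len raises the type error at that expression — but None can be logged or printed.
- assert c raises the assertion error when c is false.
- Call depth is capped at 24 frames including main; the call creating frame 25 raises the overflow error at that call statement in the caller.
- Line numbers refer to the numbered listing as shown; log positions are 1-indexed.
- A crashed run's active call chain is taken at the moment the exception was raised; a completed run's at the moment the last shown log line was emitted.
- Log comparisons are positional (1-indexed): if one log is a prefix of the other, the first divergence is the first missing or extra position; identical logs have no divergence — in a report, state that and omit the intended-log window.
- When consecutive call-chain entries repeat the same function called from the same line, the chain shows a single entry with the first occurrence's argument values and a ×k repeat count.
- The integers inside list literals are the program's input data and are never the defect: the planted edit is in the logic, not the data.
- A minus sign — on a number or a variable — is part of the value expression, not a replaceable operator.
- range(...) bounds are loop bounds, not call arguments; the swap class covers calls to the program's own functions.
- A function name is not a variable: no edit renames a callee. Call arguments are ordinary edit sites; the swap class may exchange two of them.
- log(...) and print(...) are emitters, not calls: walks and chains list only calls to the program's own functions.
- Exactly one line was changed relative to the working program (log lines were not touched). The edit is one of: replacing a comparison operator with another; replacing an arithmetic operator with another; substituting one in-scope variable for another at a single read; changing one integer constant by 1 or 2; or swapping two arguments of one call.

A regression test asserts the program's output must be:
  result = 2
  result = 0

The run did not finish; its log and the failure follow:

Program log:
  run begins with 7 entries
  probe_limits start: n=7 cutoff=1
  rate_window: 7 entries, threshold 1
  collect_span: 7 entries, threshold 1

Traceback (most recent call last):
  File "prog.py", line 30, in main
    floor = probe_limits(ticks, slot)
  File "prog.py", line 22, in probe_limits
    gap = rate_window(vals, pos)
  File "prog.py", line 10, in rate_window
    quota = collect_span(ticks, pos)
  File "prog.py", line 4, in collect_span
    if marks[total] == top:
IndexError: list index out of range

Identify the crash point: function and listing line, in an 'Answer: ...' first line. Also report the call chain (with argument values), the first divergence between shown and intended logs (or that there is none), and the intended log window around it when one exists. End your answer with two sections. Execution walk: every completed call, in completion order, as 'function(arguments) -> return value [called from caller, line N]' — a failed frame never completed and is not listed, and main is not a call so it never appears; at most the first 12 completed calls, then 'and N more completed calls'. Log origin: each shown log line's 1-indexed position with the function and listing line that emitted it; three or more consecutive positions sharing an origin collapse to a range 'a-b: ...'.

Answer: the error was raised in collect_span, line 4.
The tell: The log ends early — 4 lines, where the working version next logs 'located slot 1'.
Call chain: main -> probe_limits([8, 1, 1, 7, 5, 5, 5], 1) (called at line 30) -> rate_window([8, 1, 1, 7, 5, 5, 5], 1) (called at line 22) -> collect_span([8, 1, 1, 7, 5, 5, 5], 1) (called at line 10).
First divergence: position 5 (shown log ended at 4 lines; the working version continues: 'located slot 1').
Intended log window:
  3: rate_window: 7 entries, threshold 1
  4: collect_span: 7 entries, threshold 1
  5: located slot 1
  6: mix_signals: inputs 2 and 4
Execution walk:
  (no call completed)
Log origin:
  1: from main, line 29
  2: from probe_limits, line 21
  3: from rate_window, line 9
  4: from collect_span, line 2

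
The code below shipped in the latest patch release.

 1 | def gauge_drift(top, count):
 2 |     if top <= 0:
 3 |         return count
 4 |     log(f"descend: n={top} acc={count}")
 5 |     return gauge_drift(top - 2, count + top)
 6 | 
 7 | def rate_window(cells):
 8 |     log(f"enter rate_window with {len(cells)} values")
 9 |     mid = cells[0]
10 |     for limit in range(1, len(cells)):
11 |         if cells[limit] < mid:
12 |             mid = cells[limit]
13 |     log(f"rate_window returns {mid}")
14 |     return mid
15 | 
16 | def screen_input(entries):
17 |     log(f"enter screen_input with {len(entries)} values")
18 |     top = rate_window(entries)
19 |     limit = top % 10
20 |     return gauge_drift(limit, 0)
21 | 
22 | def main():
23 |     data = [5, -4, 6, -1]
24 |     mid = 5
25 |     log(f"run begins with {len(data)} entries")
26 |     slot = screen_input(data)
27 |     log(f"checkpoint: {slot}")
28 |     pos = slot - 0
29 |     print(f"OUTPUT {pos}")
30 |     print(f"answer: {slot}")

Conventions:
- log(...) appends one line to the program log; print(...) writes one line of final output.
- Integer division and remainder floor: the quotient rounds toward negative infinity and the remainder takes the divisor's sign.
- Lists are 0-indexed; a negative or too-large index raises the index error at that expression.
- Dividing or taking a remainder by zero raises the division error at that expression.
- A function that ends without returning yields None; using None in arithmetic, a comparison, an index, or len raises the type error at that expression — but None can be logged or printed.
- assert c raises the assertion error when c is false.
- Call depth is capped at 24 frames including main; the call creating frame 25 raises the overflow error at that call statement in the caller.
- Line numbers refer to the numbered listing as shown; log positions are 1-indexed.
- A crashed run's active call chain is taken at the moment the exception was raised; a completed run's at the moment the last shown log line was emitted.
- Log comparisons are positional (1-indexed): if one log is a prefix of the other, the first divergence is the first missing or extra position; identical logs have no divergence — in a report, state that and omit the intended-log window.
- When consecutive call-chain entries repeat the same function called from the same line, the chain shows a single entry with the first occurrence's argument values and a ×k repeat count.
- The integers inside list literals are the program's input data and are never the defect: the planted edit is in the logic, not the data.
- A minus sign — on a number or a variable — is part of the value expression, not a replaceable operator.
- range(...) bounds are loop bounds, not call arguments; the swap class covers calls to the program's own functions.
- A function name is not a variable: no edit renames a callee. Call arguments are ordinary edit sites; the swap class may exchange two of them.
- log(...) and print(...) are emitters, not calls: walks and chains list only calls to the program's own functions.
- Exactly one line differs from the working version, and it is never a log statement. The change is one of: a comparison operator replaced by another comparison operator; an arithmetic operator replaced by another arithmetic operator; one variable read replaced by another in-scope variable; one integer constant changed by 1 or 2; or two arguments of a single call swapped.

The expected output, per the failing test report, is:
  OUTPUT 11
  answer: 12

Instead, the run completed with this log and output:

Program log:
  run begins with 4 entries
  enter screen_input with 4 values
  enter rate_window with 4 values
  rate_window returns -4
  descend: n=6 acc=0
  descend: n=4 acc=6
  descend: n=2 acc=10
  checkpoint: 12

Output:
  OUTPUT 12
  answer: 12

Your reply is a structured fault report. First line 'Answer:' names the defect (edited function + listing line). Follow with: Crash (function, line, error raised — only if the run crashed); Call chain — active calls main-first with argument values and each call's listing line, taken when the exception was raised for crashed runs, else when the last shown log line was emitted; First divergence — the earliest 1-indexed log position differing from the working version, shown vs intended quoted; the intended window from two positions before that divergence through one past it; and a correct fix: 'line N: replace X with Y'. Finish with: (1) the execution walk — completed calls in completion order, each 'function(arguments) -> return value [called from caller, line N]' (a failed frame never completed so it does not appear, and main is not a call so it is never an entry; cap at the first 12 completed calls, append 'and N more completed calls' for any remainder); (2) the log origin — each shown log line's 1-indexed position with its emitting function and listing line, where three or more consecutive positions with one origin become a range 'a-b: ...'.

Answer: the defect is in main at line 28.
Key fact: No log line changed; the fault shows up purely in the output.
Call chain: main.
First divergence: none — the logs agree in full.
Execution walk:
  rate_window([5, -4, 6, -1]) -> -4  [called from screen_input, line 18]
  gauge_drift(0, 12) -> 12  [called from gauge_drift, line 5]
  gauge_drift(2, 10) -> 12  [called from gauge_drift, line 5]
  gauge_drift(4, 6) -> 12  [called from gauge_drift, line 5]
  gauge_drift(6, 0) -> 12  [called from screen_input, line 20]
  screen_input([5, -4, 6, -1]) -> 12  [called from main, line 26]
Origin of each log line:
  1: from main, line 25
  2: from screen_input, line 17
  3: from rate_window, line 8
  4: from rate_window, line 13
  5-7: from gauge_drift, line 4
  8: from main, line 27
A correct fix: line 28: replace `0` with `1`.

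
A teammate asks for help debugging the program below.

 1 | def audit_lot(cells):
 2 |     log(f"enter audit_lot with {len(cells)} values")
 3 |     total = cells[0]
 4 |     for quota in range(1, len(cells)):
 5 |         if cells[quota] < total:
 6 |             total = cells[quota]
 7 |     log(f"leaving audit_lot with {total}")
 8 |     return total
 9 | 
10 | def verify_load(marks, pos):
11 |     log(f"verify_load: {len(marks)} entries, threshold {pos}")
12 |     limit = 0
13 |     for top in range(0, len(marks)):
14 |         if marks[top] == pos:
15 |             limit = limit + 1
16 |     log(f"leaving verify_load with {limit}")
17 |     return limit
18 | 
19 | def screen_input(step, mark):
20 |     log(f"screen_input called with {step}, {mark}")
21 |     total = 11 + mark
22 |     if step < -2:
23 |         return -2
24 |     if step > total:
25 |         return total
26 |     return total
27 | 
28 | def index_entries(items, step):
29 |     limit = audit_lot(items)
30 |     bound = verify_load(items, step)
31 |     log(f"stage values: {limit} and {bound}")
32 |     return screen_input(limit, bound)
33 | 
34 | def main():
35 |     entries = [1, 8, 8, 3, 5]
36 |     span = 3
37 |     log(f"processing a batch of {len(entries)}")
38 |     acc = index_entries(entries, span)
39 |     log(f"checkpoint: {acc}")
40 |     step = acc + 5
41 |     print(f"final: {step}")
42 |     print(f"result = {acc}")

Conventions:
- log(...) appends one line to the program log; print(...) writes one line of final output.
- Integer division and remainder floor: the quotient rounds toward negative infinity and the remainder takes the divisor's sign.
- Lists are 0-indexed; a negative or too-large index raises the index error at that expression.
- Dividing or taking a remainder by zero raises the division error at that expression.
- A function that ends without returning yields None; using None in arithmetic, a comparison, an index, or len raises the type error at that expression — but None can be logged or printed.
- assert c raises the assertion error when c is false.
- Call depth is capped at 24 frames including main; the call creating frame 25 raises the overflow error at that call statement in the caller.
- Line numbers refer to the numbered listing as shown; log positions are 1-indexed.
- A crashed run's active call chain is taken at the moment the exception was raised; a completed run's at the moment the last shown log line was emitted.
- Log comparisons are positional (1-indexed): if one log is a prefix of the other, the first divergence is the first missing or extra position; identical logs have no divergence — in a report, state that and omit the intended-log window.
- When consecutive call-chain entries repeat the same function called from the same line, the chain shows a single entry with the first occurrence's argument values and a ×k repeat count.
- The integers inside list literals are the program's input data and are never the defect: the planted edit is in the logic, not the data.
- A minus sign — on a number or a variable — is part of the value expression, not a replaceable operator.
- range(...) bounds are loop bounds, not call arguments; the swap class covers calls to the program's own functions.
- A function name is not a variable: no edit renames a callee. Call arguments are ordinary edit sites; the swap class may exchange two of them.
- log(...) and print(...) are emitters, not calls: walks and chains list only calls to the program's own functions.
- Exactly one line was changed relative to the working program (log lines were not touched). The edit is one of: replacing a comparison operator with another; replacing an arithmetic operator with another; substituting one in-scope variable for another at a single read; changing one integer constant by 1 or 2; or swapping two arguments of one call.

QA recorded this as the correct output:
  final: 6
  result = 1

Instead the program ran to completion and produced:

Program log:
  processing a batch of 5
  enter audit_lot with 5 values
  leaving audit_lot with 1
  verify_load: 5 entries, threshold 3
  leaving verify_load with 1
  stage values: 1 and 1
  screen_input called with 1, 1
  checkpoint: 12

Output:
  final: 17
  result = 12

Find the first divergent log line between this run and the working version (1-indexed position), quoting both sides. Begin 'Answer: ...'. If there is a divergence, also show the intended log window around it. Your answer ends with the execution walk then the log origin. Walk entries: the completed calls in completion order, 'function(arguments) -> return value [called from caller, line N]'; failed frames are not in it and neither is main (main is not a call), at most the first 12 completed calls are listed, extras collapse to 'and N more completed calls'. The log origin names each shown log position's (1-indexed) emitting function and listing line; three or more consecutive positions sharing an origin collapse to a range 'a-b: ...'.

Answer: position 8; shown 'checkpoint: 12' vs intended 'checkpoint: 1'.
Intended log window:
  6: stage values: 1 and 1
  7: screen_input called with 1, 1
  8: checkpoint: 1
Execution walk:
  audit_lot([1, 8, 8, 3, 5]) -> 1  [called from index_entries, line 29]
  verify_load([1, 8, 8, 3, 5], 3) -> 1  [called from index_entries, line 30]
  screen_input(1, 1) -> 12  [called from index_entries, line 32]
  index_entries([1, 8, 8, 3, 5], 3) -> 12  [called from main, line 38]
Log origin:
  1: logged in main at line 37
  2: logged in audit_lot at line 2
  3: logged in audit_lot at line 7
  4: logged in verify_load at line 11
  5: logged in verify_load at line 16
  6: logged in index_entries at line 31
  7: logged in screen_input at line 20
  8: logged in main at line 39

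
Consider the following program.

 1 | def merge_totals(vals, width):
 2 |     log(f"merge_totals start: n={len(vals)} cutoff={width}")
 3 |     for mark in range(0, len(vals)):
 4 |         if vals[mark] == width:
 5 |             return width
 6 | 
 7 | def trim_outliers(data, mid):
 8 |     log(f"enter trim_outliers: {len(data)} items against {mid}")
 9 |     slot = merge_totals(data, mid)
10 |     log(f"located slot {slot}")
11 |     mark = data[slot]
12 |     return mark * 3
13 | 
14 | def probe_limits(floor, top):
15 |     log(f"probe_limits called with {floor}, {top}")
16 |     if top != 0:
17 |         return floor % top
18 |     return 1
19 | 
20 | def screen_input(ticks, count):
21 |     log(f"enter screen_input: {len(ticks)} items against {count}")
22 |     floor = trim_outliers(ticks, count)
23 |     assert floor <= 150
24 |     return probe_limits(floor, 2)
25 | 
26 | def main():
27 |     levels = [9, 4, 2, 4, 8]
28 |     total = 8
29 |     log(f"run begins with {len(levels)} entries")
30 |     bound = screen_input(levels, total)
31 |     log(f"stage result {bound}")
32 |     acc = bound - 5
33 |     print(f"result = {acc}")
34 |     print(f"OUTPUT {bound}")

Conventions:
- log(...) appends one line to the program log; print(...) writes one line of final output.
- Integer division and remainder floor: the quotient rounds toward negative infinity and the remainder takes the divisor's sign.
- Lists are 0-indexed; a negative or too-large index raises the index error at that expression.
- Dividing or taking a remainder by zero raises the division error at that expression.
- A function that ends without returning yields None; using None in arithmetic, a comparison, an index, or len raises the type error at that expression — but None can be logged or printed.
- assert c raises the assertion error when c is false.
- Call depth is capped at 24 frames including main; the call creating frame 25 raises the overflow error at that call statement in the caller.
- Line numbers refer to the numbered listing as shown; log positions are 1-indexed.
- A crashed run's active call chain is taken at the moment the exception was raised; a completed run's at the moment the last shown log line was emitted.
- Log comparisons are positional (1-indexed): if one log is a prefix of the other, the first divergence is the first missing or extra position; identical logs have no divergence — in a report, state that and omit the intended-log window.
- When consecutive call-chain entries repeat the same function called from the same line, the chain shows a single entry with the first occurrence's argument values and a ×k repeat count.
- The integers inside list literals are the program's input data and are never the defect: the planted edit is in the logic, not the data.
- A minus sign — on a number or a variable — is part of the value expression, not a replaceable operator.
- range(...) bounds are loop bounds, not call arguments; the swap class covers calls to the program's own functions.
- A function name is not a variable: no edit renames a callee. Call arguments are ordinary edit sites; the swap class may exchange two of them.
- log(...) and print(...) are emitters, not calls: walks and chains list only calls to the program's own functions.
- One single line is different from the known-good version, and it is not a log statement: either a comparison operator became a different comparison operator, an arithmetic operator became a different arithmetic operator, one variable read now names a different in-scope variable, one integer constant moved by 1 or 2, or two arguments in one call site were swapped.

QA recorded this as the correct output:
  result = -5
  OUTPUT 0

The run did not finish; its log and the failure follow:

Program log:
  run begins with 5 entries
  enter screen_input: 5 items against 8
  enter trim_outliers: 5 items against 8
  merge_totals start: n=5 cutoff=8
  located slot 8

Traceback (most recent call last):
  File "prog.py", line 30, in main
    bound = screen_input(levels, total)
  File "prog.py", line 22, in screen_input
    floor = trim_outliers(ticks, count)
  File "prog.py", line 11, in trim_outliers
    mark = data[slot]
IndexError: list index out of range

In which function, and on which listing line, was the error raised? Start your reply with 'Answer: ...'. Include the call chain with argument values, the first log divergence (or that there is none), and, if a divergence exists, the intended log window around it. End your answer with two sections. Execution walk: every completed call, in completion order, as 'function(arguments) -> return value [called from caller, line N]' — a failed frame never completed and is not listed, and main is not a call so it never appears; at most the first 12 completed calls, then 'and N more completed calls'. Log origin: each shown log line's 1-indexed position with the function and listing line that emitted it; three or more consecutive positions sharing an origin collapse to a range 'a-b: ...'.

Answer: the error was raised in trim_outliers, line 11.
Key observation: At log position 5 the runs split — shown 'located slot 8', but the working version logs 'located slot 4'.
Call chain: main -> screen_input([9, 4, 2, 4, 8], 8) (called at line 30) -> trim_outliers([9, 4, 2, 4, 8], 8) (called at line 22).
First divergence: at position 5 the run shows 'located slot 8' where the working version logs 'located slot 4'.
Intended log window:
  3: enter trim_outliers: 5 items against 8
  4: merge_totals start: n=5 cutoff=8
  5: located slot 4
  6: probe_limits called with 24, 2
Execution walk:
  merge_totals([9, 4, 2, 4, 8], 8) -> 8  [called from trim_outliers, line 9]
Log line origins:
  1: emitted by main (line 29)
  2: emitted by screen_input (line 21)
  3: emitted by trim_outliers (line 8)
  4: emitted by merge_totals (line 2)
  5: emitted by trim_outliers (line 10)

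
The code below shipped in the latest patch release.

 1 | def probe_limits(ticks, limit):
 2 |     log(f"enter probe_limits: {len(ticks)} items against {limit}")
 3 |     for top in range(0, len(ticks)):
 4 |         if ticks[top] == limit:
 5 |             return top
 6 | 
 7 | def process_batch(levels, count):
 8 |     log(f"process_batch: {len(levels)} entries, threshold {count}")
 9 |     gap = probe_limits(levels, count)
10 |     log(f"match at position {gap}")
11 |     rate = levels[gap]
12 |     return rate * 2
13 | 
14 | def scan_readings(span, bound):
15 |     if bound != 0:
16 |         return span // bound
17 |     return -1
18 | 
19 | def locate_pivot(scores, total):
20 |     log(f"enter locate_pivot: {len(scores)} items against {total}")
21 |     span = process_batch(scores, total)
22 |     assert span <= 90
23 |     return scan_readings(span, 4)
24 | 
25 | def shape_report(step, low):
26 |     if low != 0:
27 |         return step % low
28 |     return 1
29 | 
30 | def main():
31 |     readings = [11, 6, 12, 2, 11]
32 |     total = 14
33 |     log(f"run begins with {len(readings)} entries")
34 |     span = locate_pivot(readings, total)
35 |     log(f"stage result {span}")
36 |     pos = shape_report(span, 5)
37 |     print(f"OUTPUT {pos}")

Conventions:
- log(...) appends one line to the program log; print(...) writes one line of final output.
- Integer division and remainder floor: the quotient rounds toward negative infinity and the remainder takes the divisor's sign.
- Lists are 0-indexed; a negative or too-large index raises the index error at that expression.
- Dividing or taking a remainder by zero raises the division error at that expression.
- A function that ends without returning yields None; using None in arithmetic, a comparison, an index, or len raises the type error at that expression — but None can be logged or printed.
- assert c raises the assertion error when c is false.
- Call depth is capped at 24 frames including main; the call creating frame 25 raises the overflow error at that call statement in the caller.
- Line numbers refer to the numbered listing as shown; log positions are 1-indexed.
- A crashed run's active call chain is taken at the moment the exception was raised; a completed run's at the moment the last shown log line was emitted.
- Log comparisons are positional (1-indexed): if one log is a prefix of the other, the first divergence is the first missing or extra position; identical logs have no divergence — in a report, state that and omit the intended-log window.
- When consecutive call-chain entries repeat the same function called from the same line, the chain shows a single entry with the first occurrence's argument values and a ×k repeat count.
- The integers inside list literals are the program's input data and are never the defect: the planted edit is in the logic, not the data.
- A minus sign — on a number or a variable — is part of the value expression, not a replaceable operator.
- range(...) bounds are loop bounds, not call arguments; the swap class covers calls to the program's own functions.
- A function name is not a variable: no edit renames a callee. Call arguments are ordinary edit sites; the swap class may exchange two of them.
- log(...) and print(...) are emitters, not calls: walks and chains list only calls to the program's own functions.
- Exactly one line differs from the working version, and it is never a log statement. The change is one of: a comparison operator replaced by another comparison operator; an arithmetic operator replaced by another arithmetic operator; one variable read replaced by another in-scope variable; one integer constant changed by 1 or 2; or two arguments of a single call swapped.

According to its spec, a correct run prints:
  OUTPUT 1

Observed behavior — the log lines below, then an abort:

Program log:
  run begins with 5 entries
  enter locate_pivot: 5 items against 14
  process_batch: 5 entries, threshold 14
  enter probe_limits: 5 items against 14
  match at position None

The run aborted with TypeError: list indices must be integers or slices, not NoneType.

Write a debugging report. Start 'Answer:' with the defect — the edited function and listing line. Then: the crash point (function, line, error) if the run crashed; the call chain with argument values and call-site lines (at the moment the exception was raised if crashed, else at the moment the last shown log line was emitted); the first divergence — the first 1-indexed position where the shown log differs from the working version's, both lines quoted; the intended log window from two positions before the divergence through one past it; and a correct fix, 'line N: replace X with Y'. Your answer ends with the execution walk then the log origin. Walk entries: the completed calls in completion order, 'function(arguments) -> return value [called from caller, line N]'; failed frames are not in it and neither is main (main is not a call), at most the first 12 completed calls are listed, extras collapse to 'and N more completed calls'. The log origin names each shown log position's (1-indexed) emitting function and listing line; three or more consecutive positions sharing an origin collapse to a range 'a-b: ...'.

Answer: the defect is in main at line 32.
Key observation: Position 2 is the first bad log line: 'enter locate_pivot: 5 items against 14' should read 'enter locate_pivot: 5 items against 12'.
Crash: process_batch, line 11, TypeError.
Call chain: main -> locate_pivot([11, 6, 12, 2, 11], 14) (called at line 34) -> process_batch([11, 6, 12, 2, 11], 14) (called at line 21).
First divergence: position 2 — the shown line 'enter locate_pivot: 5 items against 14' should read 'enter locate_pivot: 5 items against 12'.
Intended log window:
  1: run begins with 5 entries
  2: enter locate_pivot: 5 items against 12
  3: process_batch: 5 entries, threshold 12
Execution walk:
  probe_limits([11, 6, 12, 2, 11], 14) -> None  [called from process_batch, line 9]
Origin of each log line:
  1 — main, line 33
  2 — locate_pivot, line 20
  3 — process_batch, line 8
  4 — probe_limits, line 2
  5 — process_batch, line 10
A correct fix: line 32: replace `14` with `12`.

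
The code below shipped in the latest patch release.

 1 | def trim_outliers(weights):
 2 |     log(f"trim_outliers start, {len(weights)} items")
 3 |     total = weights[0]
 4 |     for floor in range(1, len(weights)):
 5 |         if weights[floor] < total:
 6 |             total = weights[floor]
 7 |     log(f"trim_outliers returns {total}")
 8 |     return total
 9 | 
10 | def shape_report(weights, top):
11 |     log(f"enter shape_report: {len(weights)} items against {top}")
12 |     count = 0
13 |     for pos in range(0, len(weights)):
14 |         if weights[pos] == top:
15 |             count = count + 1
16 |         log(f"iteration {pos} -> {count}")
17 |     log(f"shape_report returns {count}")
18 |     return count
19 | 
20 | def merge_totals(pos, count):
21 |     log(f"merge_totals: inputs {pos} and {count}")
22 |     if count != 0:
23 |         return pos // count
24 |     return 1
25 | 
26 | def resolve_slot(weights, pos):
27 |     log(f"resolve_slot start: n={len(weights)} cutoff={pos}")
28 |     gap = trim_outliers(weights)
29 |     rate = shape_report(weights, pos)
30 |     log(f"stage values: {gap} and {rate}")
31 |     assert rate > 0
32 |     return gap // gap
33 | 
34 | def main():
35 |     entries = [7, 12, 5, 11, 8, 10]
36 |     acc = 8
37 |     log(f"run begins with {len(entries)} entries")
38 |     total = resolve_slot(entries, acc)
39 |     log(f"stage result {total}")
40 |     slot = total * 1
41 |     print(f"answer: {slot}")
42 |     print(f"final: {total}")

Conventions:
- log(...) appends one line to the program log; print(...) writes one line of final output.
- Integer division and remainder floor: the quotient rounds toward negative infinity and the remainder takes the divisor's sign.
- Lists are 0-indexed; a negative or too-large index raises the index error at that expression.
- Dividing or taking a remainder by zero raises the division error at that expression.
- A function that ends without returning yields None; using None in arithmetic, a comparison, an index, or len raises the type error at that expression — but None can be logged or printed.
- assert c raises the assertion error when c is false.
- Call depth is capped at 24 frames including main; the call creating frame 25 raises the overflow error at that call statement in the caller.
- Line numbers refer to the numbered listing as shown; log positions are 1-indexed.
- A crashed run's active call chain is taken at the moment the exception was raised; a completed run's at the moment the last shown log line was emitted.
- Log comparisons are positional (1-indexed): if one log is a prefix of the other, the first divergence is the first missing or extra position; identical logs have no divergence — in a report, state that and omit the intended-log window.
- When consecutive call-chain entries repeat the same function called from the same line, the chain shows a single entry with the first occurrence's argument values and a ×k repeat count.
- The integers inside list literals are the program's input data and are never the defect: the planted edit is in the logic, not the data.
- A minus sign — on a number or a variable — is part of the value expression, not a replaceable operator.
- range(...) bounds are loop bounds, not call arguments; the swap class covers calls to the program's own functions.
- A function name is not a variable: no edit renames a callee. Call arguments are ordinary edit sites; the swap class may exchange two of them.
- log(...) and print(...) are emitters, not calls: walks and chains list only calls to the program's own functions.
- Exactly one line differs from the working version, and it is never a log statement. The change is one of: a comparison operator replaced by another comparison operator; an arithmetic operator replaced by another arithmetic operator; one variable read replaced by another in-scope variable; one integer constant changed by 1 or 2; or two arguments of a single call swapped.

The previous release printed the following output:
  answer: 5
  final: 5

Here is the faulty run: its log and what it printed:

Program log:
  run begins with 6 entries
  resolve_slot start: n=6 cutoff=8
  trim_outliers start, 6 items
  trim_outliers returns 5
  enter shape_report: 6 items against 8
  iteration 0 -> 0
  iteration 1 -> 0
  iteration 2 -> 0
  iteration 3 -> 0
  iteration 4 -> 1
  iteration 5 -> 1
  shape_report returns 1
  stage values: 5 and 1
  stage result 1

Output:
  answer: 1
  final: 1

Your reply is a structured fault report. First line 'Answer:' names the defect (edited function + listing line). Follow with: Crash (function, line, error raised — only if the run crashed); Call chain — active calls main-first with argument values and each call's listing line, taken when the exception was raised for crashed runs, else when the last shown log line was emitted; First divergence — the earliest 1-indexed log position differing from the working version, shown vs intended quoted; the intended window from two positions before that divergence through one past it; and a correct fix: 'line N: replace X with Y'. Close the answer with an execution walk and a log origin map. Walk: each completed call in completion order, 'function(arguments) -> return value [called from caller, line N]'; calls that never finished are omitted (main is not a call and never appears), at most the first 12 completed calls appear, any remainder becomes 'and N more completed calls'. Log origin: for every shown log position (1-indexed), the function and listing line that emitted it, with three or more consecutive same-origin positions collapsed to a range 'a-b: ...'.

Answer: the defect is in resolve_slot at line 32.
Key observation: Position 14 is the first bad log line: 'stage result 1' should read 'stage result 5'.
Call chain: main.
First divergence: position 14; shown 'stage result 1' vs intended 'stage result 5'.
Intended log window:
  12: shape_report returns 1
  13: stage values: 5 and 1
  14: stage result 5
Execution walk:
  trim_outliers([7, 12, 5, 11, 8, 10]) -> 5  [called from resolve_slot, line 28]
  shape_report([7, 12, 5, 11, 8, 10], 8) -> 1  [called from resolve_slot, line 29]
  resolve_slot([7, 12, 5, 11, 8, 10], 8) -> 1  [called from main, line 38]
Origin of each log line:
  1: logged in main at line 37
  2: logged in resolve_slot at line 27
  3: logged in trim_outliers at line 2
  4: logged in trim_outliers at line 7
  5: logged in shape_report at line 11
  6-11: logged in shape_report at line 16
  12: logged in shape_report at line 17
  13: logged in resolve_slot at line 30
  14: logged in main at line 39
A correct fix: line 32: replace `gap // gap` with `gap // rate`.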